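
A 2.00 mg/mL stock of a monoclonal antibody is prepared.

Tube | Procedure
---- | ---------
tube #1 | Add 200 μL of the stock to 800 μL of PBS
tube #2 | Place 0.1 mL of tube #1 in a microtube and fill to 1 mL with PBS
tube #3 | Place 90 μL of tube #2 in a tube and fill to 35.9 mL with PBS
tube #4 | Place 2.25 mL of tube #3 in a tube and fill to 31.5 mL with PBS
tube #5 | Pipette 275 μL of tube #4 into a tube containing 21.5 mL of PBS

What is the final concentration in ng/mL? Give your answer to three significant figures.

0.0905 ng/mL

Step 1: 200 μL + 800 μL = 1000 μL total → factor 1000/200 = 5
Step 2: 0.1 mL brought to 1 mL → factor 1/0.1 = 10
Step 3: 90 μL brought to 35.9 mL → factor 35900/90 = 398.89
Step 4: 2.25 mL brought to 31.5 mL → factor 31.5/2.25 = 14
Step 5: 275 μL + 21.5 mL = 21775 μL total → factor 21775/275 = 79.182
Overall dilution factor = 5 × 10 × 398.89 × 14 × 79.182 = 2.2109 × 10^7
Final = 2.00 mg/mL / 2.2109 × 10^7 = 9.046 × 10^-8 mg/mL = 0.0905 ng/mL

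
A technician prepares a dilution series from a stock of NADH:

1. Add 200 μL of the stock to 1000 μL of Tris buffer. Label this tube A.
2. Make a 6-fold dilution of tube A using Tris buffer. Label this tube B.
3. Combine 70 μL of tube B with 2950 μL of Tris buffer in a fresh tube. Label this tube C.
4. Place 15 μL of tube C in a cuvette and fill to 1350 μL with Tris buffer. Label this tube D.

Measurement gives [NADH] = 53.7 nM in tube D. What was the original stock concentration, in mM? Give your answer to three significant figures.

Step 1: 200 μL + 1000 μL = 1200 μL total → factor 1200/200 = 6
Step 2: 6-fold → factor 6
Step 3: 70 μL + 2950 μL = 3020 μL total → factor 3020/70 = 43.143
Step 4: 15 μL brought to 1350 μL → factor 1350/15 = 90
Overall dilution factor = 6 × 6 × 43.143 × 90 = 1.3978 × 10^5
Stock = 53.7 nM × 1.3978 × 10^5 = 7.506 × 10^6 nM = 7.51 mM

7.51 mM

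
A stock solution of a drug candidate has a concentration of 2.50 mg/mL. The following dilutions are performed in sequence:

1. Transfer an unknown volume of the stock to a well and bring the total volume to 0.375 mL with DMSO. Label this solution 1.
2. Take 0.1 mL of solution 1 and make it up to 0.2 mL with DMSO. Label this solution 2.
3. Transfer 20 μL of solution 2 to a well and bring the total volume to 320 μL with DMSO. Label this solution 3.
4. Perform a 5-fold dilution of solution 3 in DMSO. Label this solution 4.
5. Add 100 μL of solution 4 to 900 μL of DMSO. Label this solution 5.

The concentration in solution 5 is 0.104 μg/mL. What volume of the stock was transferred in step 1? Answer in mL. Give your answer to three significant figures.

Step 1: v brought to 0.375 mL → factor = 0.375 mL/v
Step 2: 0.1 mL brought to 0.2 mL → factor 0.2/0.1 = 2
Step 3: 20 μL brought to 320 μL → factor 320/20 = 16
Step 4: 5-fold → factor 5
Step 5: 100 μL + 900 μL = 1000 μL total → factor 1000/100 = 10
Product of known-step factors = 1600
Overall factor = 2.50 mg/mL / (0.104 μg/mL) = 24038
Step-1 factor = 24038 / 1600 = 15.024
v = 0.375 mL / 15.024 = 0.0250 mL

0.0250 mL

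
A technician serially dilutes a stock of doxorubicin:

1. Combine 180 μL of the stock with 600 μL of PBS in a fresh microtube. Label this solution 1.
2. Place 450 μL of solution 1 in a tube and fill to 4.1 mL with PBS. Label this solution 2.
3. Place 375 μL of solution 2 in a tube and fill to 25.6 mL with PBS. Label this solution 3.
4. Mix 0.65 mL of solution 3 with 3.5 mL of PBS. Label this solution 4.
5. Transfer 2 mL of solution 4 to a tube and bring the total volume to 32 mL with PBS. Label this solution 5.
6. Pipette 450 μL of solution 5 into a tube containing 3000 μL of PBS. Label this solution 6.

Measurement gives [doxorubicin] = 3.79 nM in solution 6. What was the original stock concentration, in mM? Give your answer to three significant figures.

Step 1: 180 μL + 600 μL = 780 μL total → factor 780/180 = 4.3333
Step 2: 450 μL brought to 4.1 mL → factor 4100/450 = 9.1111
Step 3: 375 μL brought to 25.6 mL → factor 25600/375 = 68.267
Step 4: 0.65 mL + 3.5 mL = 4.15 mL total → factor 4.15/0.65 = 6.3846
Step 5: 2 mL brought to 32 mL → factor 32/2 = 16
Step 6: 450 μL + 3000 μL = 3450 μL total → factor 3450/450 = 7.6667
Overall dilution factor = 4.3333 × 9.1111 × 68.267 × 6.3846 × 16 × 7.6667 = 2.1109 × 10^6
Stock = 3.79 nM × 2.1109 × 10^6 = 8.000 × 10^6 nM = 8.00 mM

8.00 mM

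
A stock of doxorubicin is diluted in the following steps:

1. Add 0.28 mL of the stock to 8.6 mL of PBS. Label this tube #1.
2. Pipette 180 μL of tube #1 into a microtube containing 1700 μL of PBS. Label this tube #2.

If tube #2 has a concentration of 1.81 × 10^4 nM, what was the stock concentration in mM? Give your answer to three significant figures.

6.00 mM

Step 1: 0.28 mL + 8.6 mL = 8.88 mL total → factor 8.88/0.28 = 31.714
Step 2: 180 μL + 1700 μL = 1880 μL total → factor 1880/180 = 10.444
Overall dilution factor = 31.714 × 10.444 = 331.24
Stock = 1.81 × 10^4 nM × 331.24 = 5.995 × 10^6 nM = 6.00 mM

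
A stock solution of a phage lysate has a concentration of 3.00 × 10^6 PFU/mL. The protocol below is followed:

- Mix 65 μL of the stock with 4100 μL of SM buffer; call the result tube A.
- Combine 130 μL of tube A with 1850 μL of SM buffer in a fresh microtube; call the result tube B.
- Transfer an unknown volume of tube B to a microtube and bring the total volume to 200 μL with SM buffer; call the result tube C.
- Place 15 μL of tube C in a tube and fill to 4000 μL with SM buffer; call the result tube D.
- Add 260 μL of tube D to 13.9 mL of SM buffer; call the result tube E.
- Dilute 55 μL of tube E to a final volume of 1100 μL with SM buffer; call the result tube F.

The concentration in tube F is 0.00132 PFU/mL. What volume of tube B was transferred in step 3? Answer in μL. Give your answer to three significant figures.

Step 1: 65 μL + 4100 μL = 4165 μL total → factor 4165/65 = 64.077
Step 2: 130 μL + 1850 μL = 1980 μL total → factor 1980/130 = 15.231
Step 3: v brought to 200 μL → factor = 200 μL/v
Step 4: 15 μL brought to 4000 μL → factor 4000/15 = 266.67
Step 5: 260 μL + 13.9 mL = 14160 μL total → factor 14160/260 = 54.462
Step 6: 55 μL brought to 1100 μL → factor 1100/55 = 20
Product of known-step factors = 2.8347 × 10^8
Overall factor = 3.00 × 10^6 PFU/mL / (0.00132 PFU/mL) = 2.2727 × 10^9
Step-3 factor = 2.2727 × 10^9 / 2.8347 × 10^8 = 8.0174
v = 200 μL / 8.0174 = 24.9 μL

24.9 μL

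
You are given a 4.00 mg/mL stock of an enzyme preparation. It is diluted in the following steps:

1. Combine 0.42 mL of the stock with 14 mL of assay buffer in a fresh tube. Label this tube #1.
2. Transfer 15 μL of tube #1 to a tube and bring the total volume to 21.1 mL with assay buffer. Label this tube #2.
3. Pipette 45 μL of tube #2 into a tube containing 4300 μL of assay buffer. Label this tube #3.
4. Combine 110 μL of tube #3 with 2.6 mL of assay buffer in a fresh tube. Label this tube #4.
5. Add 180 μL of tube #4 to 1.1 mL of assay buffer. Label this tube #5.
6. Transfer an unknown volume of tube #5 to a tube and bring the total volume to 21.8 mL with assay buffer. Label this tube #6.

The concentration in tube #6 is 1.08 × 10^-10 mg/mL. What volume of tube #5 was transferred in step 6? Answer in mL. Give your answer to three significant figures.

Step 1: 0.42 mL + 14 mL = 14.42 mL total → factor 14.42/0.42 = 34.333
Step 2: 15 μL brought to 21.1 mL → factor 21100/15 = 1406.7
Step 3: 45 μL + 4300 μL = 4345 μL total → factor 4345/45 = 96.556
Step 4: 110 μL + 2.6 mL = 2710 μL total → factor 2710/110 = 24.636
Step 5: 180 μL + 1.1 mL = 1280 μL total → factor 1280/180 = 7.1111
Step 6: v brought to 21.8 mL → factor = 21.8 mL/v
Product of known-step factors = 8.1696 × 10^8
Overall factor = 4.00 mg/mL / (1.08 × 10^-10 mg/mL) = 3.7037 × 10^10
Step-6 factor = 3.7037 × 10^10 / 8.1696 × 10^8 = 45.335
v = 21.8 mL / 45.335 = 0.481 mL

0.481 mL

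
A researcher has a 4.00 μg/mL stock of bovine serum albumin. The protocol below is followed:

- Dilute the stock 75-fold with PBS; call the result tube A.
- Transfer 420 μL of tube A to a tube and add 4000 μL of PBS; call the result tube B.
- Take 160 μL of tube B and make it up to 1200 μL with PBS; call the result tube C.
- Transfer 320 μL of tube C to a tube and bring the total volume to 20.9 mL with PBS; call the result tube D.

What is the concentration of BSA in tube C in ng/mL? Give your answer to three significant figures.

0.676 ng/mL

Step 1: 75-fold → factor 75
Step 2: 420 μL + 4000 μL = 4420 μL total → factor 4420/420 = 10.524
Step 3: 160 μL brought to 1200 μL → factor 1200/160 = 7.5
Dilution factor through tube C = 75 × 10.524 × 7.5 = 5919.6
[tube C] = 4.00 μg/mL / 5919.6 = 0.0006757 μg/mL = 0.676 ng/mL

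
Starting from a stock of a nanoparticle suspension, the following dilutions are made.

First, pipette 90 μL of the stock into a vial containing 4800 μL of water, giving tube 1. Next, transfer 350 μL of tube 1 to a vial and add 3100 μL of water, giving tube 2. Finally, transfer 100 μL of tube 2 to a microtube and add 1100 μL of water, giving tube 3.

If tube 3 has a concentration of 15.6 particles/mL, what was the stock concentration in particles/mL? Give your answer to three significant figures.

1.00 × 10^5 particles/mL

Step 1: 90 μL + 4800 μL = 4890 μL total → factor 4890/90 = 54.333
Step 2: 350 μL + 3100 μL = 3450 μL total → factor 3450/350 = 9.8571
Step 3: 100 μL + 1100 μL = 1200 μL total → factor 1200/100 = 12
Overall dilution factor = 54.333 × 9.8571 × 12 = 6426.9
Stock = 15.6 particles/mL × 6426.9 = 1.00 × 10^5 particles/mL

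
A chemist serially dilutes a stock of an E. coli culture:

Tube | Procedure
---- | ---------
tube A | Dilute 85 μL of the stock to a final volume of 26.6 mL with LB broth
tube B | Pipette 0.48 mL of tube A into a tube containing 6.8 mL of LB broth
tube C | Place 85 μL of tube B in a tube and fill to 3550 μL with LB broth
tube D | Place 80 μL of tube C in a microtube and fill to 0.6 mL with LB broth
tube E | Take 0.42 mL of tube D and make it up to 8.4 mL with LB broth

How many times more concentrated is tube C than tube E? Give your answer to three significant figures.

Step 1: 85 μL brought to 26.6 mL → factor 26600/85 = 312.94
Step 2: 0.48 mL + 6.8 mL = 7.28 mL total → factor 7.28/0.48 = 15.167
Step 3: 85 μL brought to 3550 μL → factor 3550/85 = 41.765
Step 4: 80 μL brought to 0.6 mL → factor 600/80 = 7.5
Step 5: 0.42 mL brought to 8.4 mL → factor 8.4/0.42 = 20
Dilution factor to tube C = 1.9823 × 10^5; to tube E = 2.9734 × 10^7
[tube C]/[tube E] = (factor to tube E)/(factor to tube C) = 2.9734 × 10^7/1.9823 × 10^5 = 150

150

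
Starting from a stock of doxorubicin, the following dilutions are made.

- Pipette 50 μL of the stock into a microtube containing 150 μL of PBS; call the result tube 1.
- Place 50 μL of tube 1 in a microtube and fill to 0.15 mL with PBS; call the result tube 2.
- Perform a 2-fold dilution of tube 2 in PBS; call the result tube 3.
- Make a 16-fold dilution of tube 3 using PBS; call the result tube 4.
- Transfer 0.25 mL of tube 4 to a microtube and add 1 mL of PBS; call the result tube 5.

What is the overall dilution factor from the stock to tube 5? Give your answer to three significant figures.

Step 1: 50 μL + 150 μL = 200 μL total → factor 200/50 = 4
Step 2: 50 μL brought to 0.15 mL → factor 150/50 = 3
Step 3: 2-fold → factor 2
Step 4: 16-fold → factor 16
Step 5: 0.25 mL + 1 mL = 1.25 mL total → factor 1.25/0.25 = 5
Overall dilution factor = 4 × 3 × 2 × 16 × 5 = 1920

1.92 × 10^3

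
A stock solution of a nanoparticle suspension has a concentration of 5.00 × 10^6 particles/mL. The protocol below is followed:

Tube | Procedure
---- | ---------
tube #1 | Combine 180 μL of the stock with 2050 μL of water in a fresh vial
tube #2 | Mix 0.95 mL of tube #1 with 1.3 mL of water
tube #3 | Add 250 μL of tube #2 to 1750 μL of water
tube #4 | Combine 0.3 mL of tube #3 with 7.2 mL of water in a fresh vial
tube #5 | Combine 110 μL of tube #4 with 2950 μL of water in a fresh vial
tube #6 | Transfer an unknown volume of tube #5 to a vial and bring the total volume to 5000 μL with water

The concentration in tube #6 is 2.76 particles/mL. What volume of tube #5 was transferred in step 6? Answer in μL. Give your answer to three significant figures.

451 μL

Step 1: 180 μL + 2050 μL = 2230 μL total → factor 2230/180 = 12.389
Step 2: 0.95 mL + 1.3 mL = 2.25 mL total → factor 2.25/0.95 = 2.3684
Step 3: 250 μL + 1750 μL = 2000 μL total → factor 2000/250 = 8
Step 4: 0.3 mL + 7.2 mL = 7.5 mL total → factor 7.5/0.3 = 25
Step 5: 110 μL + 2950 μL = 3060 μL total → factor 3060/110 = 27.818
Step 6: v brought to 5000 μL → factor = 5000 μL/v
Product of known-step factors = 1.6325 × 10^5
Overall factor = 5.00 × 10^6 particles/mL / (2.76 particles/mL) = 1.8116 × 10^6
Step-6 factor = 1.8116 × 10^6 / 1.6325 × 10^5 = 11.097
v = 5000 μL / 11.097 = 451 μL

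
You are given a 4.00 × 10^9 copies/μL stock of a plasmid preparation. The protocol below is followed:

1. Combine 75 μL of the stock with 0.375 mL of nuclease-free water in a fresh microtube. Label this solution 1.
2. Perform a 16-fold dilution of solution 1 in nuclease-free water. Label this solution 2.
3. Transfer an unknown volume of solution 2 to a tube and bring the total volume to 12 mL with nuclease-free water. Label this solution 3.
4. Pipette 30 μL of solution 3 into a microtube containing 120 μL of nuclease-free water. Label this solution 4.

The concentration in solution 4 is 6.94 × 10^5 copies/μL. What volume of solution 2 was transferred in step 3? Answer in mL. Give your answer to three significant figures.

Step 1: 75 μL + 0.375 mL = 450 μL total → factor 450/75 = 6
Step 2: 16-fold → factor 16
Step 3: v brought to 12 mL → factor = 12 mL/v
Step 4: 30 μL + 120 μL = 150 μL total → factor 150/30 = 5
Product of known-step factors = 480
Overall factor = 4.00 × 10^9 copies/μL / (6.94 × 10^5 copies/μL) = 5763.7
Step-3 factor = 5763.7 / 480 = 12.008
v = 12 mL / 12.008 = 0.999 mL

0.999 mL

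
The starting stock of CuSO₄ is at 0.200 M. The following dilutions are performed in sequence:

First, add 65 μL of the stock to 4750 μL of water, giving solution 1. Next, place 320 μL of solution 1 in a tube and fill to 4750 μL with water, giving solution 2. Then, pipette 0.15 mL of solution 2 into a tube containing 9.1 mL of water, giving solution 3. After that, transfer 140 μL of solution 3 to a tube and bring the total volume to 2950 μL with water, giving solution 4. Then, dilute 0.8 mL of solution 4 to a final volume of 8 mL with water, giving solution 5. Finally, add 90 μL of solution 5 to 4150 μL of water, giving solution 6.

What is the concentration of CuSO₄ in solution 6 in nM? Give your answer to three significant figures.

Step 1: 65 μL + 4750 μL = 4815 μL total → factor 4815/65 = 74.077
Step 2: 320 μL brought to 4750 μL → factor 4750/320 = 14.844
Step 3: 0.15 mL + 9.1 mL = 9.25 mL total → factor 9.25/0.15 = 61.667
Step 4: 140 μL brought to 2950 μL → factor 2950/140 = 21.071
Step 5: 0.8 mL brought to 8 mL → factor 8/0.8 = 10
Step 6: 90 μL + 4150 μL = 4240 μL total → factor 4240/90 = 47.111
Overall dilution factor = 74.077 × 14.844 × 61.667 × 21.071 × 10 × 47.111 = 6.7312 × 10^8
Final = 0.200 M / 6.7312 × 10^8 = 2.971 × 10^-10 M = 0.297 nM

0.297 nM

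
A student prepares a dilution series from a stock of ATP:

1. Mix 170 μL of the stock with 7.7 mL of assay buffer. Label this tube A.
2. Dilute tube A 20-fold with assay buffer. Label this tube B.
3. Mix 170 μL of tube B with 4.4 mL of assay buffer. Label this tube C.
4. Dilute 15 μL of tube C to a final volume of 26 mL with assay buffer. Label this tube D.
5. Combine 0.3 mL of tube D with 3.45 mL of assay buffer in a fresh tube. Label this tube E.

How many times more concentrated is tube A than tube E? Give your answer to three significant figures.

1.16 × 10^7

Step 1: 170 μL + 7.7 mL = 7870 μL total → factor 7870/170 = 46.294
Step 2: 20-fold → factor 20
Step 3: 170 μL + 4.4 mL = 4570 μL total → factor 4570/170 = 26.882
Step 4: 15 μL brought to 26 mL → factor 26000/15 = 1733.3
Step 5: 0.3 mL + 3.45 mL = 3.75 mL total → factor 3.75/0.3 = 12.5
Dilution factor to tube A = 46.294; to tube E = 5.3928 × 10^8
[tube A]/[tube E] = (factor to tube E)/(factor to tube A) = 5.3928 × 10^8/46.294 = 1.16 × 10^7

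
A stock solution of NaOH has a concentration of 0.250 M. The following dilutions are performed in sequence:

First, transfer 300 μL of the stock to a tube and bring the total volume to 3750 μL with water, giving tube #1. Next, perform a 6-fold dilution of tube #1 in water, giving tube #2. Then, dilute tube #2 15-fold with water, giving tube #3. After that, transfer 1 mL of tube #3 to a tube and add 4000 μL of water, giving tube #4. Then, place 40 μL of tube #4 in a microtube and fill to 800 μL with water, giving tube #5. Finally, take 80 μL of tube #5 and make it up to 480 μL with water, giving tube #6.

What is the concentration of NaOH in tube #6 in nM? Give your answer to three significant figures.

Step 1: 300 μL brought to 3750 μL → factor 3750/300 = 12.5
Step 2: 6-fold → factor 6
Step 3: 15-fold → factor 15
Step 4: 1 mL + 4000 μL = 5 mL total → factor 5/1 = 5
Step 5: 40 μL brought to 800 μL → factor 800/40 = 20
Step 6: 80 μL brought to 480 μL → factor 480/80 = 6
Overall dilution factor = 12.5 × 6 × 15 × 5 × 20 × 6 = 6.75 × 10^5
Final = 0.250 M / 6.75 × 10^5 = 3.704 × 10^-7 M = 370 nM

370 nM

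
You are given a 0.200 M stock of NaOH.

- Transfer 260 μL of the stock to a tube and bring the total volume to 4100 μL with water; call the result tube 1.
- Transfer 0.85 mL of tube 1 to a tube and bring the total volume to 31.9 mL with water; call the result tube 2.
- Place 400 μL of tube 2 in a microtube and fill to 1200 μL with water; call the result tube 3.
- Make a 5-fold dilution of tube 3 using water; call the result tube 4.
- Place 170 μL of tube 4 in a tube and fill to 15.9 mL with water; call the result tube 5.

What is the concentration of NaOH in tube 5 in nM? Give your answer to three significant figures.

241 nM

Step 1: 260 μL brought to 4100 μL → factor 4100/260 = 15.769
Step 2: 0.85 mL brought to 31.9 mL → factor 31.9/0.85 = 37.529
Step 3: 400 μL brought to 1200 μL → factor 1200/400 = 3
Step 4: 5-fold → factor 5
Step 5: 170 μL brought to 15.9 mL → factor 15900/170 = 93.529
Overall dilution factor = 15.769 × 37.529 × 3 × 5 × 93.529 = 8.3027 × 10^5
Final = 0.200 M / 8.3027 × 10^5 = 2.409 × 10^-7 M = 241 nM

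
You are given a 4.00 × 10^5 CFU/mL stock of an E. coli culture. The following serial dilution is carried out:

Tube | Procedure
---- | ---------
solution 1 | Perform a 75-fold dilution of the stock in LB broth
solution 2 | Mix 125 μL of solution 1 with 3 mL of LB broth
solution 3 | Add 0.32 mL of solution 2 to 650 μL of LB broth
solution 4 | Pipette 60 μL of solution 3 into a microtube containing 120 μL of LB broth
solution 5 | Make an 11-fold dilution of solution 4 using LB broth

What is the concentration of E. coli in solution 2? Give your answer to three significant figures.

213 CFU/mL

Step 1: 75-fold → factor 75
Step 2: 125 μL + 3 mL = 3125 μL total → factor 3125/125 = 25
Dilution factor through solution 2 = 75 × 25 = 1875
[solution 2] = 4.00 × 10^5 CFU/mL / 1875 = 213 CFU/mL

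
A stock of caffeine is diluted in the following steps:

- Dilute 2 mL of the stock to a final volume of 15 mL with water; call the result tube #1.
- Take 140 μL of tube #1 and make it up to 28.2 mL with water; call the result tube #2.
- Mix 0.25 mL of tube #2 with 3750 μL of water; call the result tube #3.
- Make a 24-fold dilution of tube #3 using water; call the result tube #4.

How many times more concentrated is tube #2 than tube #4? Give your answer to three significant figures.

384

Step 1: 2 mL brought to 15 mL → factor 15/2 = 7.5
Step 2: 140 μL brought to 28.2 mL → factor 28200/140 = 201.43
Step 3: 0.25 mL + 3750 μL = 4 mL total → factor 4/0.25 = 16
Step 4: 24-fold → factor 24
Dilution factor to tube #2 = 1510.7; to tube #4 = 5.8011 × 10^5
[tube #2]/[tube #4] = (factor to tube #4)/(factor to tube #2) = 5.8011 × 10^5/1510.7 = 384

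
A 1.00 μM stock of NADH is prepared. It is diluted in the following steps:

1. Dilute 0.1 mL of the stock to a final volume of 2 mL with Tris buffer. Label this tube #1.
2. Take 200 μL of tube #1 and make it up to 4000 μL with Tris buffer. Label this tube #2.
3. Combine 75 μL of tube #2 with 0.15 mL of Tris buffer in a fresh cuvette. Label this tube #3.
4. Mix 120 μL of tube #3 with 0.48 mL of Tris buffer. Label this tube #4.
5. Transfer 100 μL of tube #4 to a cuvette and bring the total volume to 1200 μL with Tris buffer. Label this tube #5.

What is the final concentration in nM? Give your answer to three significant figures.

0.0139 nM

Step 1: 0.1 mL brought to 2 mL → factor 2/0.1 = 20
Step 2: 200 μL brought to 4000 μL → factor 4000/200 = 20
Step 3: 75 μL + 0.15 mL = 225 μL total → factor 225/75 = 3
Step 4: 120 μL + 0.48 mL = 600 μL total → factor 600/120 = 5
Step 5: 100 μL brought to 1200 μL → factor 1200/100 = 12
Overall dilution factor = 20 × 20 × 3 × 5 × 12 = 72000
Final = 1.00 μM / 72000 = 1.389 × 10^-5 μM = 0.0139 nM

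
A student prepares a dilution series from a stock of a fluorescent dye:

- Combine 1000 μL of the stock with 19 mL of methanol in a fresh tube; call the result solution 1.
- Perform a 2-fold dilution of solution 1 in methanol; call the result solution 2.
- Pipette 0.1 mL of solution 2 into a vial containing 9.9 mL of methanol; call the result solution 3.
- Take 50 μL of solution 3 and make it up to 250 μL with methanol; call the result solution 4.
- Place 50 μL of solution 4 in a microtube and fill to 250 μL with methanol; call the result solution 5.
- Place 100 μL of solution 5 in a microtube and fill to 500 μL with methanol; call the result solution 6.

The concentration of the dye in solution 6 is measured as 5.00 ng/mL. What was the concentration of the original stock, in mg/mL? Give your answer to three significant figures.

Step 1: 1000 μL + 19 mL = 20000 μL total → factor 20000/1000 = 20
Step 2: 2-fold → factor 2
Step 3: 0.1 mL + 9.9 mL = 10 mL total → factor 10/0.1 = 100
Step 4: 50 μL brought to 250 μL → factor 250/50 = 5
Step 5: 50 μL brought to 250 μL → factor 250/50 = 5
Step 6: 100 μL brought to 500 μL → factor 500/100 = 5
Overall dilution factor = 20 × 2 × 100 × 5 × 5 × 5 = 5 × 10^5
Stock = 5.00 ng/mL × 5 × 10^5 = 2.500 × 10^6 ng/mL = 2.50 mg/mL

2.50 mg/mL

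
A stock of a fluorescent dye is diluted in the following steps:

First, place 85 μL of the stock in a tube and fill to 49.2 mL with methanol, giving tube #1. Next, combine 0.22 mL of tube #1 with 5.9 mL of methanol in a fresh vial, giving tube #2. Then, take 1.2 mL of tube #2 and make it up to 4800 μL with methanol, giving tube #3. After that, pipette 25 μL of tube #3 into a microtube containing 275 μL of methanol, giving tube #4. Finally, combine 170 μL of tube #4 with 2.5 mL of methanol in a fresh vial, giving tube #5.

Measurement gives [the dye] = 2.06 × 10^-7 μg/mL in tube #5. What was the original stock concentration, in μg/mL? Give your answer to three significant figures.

Step 1: 85 μL brought to 49.2 mL → factor 49200/85 = 578.82
Step 2: 0.22 mL + 5.9 mL = 6.12 mL total → factor 6.12/0.22 = 27.818
Step 3: 1.2 mL brought to 4800 μL → factor 4.8/1.2 = 4
Step 4: 25 μL + 275 μL = 300 μL total → factor 300/25 = 12
Step 5: 170 μL + 2.5 mL = 2670 μL total → factor 2670/170 = 15.706
Overall dilution factor = 578.82 × 27.818 × 4 × 12 × 15.706 = 1.2139 × 10^7
Stock = 2.06 × 10^-7 μg/mL × 1.2139 × 10^7 = 2.50 μg/mL

2.50 μg/mL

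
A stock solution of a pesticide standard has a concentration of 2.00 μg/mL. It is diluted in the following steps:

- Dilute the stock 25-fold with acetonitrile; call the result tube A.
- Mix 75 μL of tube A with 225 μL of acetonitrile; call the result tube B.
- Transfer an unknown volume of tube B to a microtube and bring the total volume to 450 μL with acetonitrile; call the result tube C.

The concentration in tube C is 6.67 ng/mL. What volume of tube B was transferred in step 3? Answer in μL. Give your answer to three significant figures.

Step 1: 25-fold → factor 25
Step 2: 75 μL + 225 μL = 300 μL total → factor 300/75 = 4
Step 3: v brought to 450 μL → factor = 450 μL/v
Product of known-step factors = 100
Overall factor = 2.00 μg/mL / (6.67 ng/mL) = 299.85
Step-3 factor = 299.85 / 100 = 2.9985
v = 450 μL / 2.9985 = 150 μL

150 μL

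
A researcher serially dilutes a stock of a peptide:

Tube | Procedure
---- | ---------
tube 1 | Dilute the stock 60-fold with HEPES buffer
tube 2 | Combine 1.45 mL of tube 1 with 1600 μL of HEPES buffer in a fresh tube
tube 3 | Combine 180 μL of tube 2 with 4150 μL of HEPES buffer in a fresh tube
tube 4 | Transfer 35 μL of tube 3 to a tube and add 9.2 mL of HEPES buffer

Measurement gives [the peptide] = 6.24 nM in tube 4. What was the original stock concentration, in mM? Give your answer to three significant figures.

5.00 mM

Step 1: 60-fold → factor 60
Step 2: 1.45 mL + 1600 μL = 3.05 mL total → factor 3.05/1.45 = 2.1034
Step 3: 180 μL + 4150 μL = 4330 μL total → factor 4330/180 = 24.056
Step 4: 35 μL + 9.2 mL = 9235 μL total → factor 9235/35 = 263.86
Overall dilution factor = 60 × 2.1034 × 24.056 × 263.86 = 8.0106 × 10^5
Stock = 6.24 nM × 8.0106 × 10^5 = 4.999 × 10^6 nM = 5.00 mM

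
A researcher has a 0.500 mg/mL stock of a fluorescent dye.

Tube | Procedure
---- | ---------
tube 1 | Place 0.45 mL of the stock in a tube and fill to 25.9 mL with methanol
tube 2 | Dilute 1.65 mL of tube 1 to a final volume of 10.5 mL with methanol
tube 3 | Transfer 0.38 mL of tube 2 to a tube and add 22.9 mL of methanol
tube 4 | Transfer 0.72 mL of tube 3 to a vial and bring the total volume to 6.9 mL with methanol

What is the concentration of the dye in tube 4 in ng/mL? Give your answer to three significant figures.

2.33 ng/mL

Step 1: 0.45 mL brought to 25.9 mL → factor 25.9/0.45 = 57.556
Step 2: 1.65 mL brought to 10.5 mL → factor 10.5/1.65 = 6.3636
Step 3: 0.38 mL + 22.9 mL = 23.28 mL total → factor 23.28/0.38 = 61.263
Step 4: 0.72 mL brought to 6.9 mL → factor 6.9/0.72 = 9.5833
Overall dilution factor = 57.556 × 6.3636 × 61.263 × 9.5833 = 2.1503 × 10^5
Final = 0.500 mg/mL / 2.1503 × 10^5 = 2.325 × 10^-6 mg/mL = 2.33 ng/mL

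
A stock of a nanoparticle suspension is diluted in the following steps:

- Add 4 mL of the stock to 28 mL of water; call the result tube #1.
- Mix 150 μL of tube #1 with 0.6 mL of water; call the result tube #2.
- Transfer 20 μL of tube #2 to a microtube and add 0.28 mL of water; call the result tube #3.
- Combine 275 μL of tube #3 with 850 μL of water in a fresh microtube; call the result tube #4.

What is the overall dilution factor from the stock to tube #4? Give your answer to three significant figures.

Step 1: 4 mL + 28 mL = 32 mL total → factor 32/4 = 8
Step 2: 150 μL + 0.6 mL = 750 μL total → factor 750/150 = 5
Step 3: 20 μL + 0.28 mL = 300 μL total → factor 300/20 = 15
Step 4: 275 μL + 850 μL = 1125 μL total → factor 1125/275 = 4.0909
Overall dilution factor = 8 × 5 × 15 × 4.0909 = 2454.5

2.45 × 10^3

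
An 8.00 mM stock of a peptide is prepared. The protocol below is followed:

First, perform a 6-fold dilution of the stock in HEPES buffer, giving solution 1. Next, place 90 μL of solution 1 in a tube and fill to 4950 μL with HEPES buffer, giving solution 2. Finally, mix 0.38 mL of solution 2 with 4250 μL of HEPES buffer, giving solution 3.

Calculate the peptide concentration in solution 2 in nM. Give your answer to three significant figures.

Step 1: 6-fold → factor 6
Step 2: 90 μL brought to 4950 μL → factor 4950/90 = 55
Dilution factor through solution 2 = 6 × 55 = 330
[solution 2] = 8.00 mM / 330 = 0.02424 mM = 2.42 × 10^4 nM

2.42 × 10^4 nM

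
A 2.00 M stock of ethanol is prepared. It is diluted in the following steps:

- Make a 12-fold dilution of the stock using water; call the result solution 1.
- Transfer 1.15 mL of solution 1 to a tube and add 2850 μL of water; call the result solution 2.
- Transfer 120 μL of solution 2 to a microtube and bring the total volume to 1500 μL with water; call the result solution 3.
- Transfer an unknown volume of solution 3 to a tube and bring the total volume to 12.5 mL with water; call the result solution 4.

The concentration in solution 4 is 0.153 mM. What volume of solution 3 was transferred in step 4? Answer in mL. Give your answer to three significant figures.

Step 1: 12-fold → factor 12
Step 2: 1.15 mL + 2850 μL = 4 mL total → factor 4/1.15 = 3.4783
Step 3: 120 μL brought to 1500 μL → factor 1500/120 = 12.5
Step 4: v brought to 12.5 mL → factor = 12.5 mL/v
Product of known-step factors = 521.74
Overall factor = 2.00 M / (0.153 mM) = 13072
Step-4 factor = 13072 / 521.74 = 25.054
v = 12.5 mL / 25.054 = 0.499 mL

0.499 mL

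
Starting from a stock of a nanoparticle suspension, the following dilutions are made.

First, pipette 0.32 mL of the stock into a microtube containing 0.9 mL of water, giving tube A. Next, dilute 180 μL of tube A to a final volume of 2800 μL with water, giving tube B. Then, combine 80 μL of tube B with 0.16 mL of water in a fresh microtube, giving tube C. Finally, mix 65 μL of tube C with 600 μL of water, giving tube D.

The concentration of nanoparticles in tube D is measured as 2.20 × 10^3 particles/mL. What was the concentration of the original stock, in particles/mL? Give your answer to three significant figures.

4.00 × 10^6 particles/mL

Step 1: 0.32 mL + 0.9 mL = 1.22 mL total → factor 1.22/0.32 = 3.8125
Step 2: 180 μL brought to 2800 μL → factor 2800/180 = 15.556
Step 3: 80 μL + 0.16 mL = 240 μL total → factor 240/80 = 3
Step 4: 65 μL + 600 μL = 665 μL total → factor 665/65 = 10.231
Overall dilution factor = 3.8125 × 15.556 × 3 × 10.231 = 1820.2
Stock = 2.20 × 10^3 particles/mL × 1820.2 = 4.00 × 10^6 particles/mL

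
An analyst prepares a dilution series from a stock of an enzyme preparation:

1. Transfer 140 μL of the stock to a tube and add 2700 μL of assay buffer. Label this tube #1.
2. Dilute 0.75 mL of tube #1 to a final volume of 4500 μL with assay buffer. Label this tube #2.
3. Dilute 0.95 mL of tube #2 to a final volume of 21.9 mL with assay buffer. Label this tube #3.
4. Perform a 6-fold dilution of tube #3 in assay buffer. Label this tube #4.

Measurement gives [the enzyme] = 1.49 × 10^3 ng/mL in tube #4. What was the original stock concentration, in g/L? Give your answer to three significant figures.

Step 1: 140 μL + 2700 μL = 2840 μL total → factor 2840/140 = 20.286
Step 2: 0.75 mL brought to 4500 μL → factor 4.5/0.75 = 6
Step 3: 0.95 mL brought to 21.9 mL → factor 21.9/0.95 = 23.053
Step 4: 6-fold → factor 6
Overall dilution factor = 20.286 × 6 × 23.053 × 6 = 16835
Stock = 1.49 × 10^3 ng/mL × 16835 = 2.508 × 10^7 ng/mL = 25.1 g/L

25.1 g/L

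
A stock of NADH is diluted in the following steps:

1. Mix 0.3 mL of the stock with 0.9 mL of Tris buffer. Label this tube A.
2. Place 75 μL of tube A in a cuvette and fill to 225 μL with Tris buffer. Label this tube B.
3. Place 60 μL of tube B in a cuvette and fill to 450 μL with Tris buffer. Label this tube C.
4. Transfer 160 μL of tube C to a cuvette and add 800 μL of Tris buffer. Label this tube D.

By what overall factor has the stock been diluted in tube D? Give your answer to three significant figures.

Step 1: 0.3 mL + 0.9 mL = 1.2 mL total → factor 1.2/0.3 = 4
Step 2: 75 μL brought to 225 μL → factor 225/75 = 3
Step 3: 60 μL brought to 450 μL → factor 450/60 = 7.5
Step 4: 160 μL + 800 μL = 960 μL total → factor 960/160 = 6
Overall dilution factor = 4 × 3 × 7.5 × 6 = 540

540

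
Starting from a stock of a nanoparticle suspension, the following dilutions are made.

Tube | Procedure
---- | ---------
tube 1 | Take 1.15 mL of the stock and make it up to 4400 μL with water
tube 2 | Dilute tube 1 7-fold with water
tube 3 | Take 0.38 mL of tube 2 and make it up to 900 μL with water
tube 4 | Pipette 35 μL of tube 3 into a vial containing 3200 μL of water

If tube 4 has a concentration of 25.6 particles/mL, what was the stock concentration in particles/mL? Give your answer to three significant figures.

1.50 × 10^5 particles/mL

Step 1: 1.15 mL brought to 4400 μL → factor 4.4/1.15 = 3.8261
Step 2: 7-fold → factor 7
Step 3: 0.38 mL brought to 900 μL → factor 0.9/0.38 = 2.3684
Step 4: 35 μL + 3200 μL = 3235 μL total → factor 3235/35 = 92.429
Overall dilution factor = 3.8261 × 7 × 2.3684 × 92.429 = 5863
Stock = 25.6 particles/mL × 5863 = 1.50 × 10^5 particles/mL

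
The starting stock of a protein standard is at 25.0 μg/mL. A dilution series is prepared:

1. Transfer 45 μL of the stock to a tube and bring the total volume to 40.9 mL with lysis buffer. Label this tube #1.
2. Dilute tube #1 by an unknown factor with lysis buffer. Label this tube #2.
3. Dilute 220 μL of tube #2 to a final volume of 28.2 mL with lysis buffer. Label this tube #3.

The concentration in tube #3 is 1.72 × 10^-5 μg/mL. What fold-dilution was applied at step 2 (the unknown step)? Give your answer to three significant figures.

12.5-fold

Step 1: 45 μL brought to 40.9 mL → factor 40900/45 = 908.89
Step 2: unknown factor x
Step 3: 220 μL brought to 28.2 mL → factor 28200/220 = 128.18
Product of known-step factors = 1.165 × 10^5
Overall factor = 25.0 μg/mL / (1.72 × 10^-5 μg/mL) = 1.4535 × 10^6
x = 1.4535 × 10^6 / 1.165 × 10^5 = 12.5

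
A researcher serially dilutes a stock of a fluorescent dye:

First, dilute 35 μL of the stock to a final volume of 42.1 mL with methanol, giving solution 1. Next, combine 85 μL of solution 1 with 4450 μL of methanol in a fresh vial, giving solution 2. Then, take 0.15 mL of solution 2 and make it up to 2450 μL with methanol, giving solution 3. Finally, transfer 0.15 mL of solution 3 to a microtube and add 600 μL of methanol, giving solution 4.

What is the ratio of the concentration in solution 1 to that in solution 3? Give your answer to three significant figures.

871

Step 1: 35 μL brought to 42.1 mL → factor 42100/35 = 1202.9
Step 2: 85 μL + 4450 μL = 4535 μL total → factor 4535/85 = 53.353
Step 3: 0.15 mL brought to 2450 μL → factor 2.45/0.15 = 16.333
Dilution factor to solution 1 = 1202.9; to solution 3 = 1.0482 × 10^6
[solution 1]/[solution 3] = (factor to solution 3)/(factor to solution 1) = 1.0482 × 10^6/1202.9 = 871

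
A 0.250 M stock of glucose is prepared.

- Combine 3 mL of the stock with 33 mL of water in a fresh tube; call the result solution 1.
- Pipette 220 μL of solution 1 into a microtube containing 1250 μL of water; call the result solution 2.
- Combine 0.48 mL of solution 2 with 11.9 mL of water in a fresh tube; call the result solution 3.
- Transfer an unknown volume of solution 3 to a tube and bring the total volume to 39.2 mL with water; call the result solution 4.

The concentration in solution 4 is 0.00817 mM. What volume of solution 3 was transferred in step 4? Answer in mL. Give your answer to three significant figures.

Step 1: 3 mL + 33 mL = 36 mL total → factor 36/3 = 12
Step 2: 220 μL + 1250 μL = 1470 μL total → factor 1470/220 = 6.6818
Step 3: 0.48 mL + 11.9 mL = 12.38 mL total → factor 12.38/0.48 = 25.792
Step 4: v brought to 39.2 mL → factor = 39.2 mL/v
Product of known-step factors = 2068
Overall factor = 0.250 M / (0.00817 mM) = 30600
Step-4 factor = 30600 / 2068 = 14.797
v = 39.2 mL / 14.797 = 2.65 mL

2.65 mL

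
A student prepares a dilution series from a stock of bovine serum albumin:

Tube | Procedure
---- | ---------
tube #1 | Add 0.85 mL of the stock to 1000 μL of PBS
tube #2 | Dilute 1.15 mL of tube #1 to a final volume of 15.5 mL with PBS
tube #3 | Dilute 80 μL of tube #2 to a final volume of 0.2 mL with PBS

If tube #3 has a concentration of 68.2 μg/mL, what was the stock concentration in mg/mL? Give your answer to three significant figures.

Step 1: 0.85 mL + 1000 μL = 1.85 mL total → factor 1.85/0.85 = 2.1765
Step 2: 1.15 mL brought to 15.5 mL → factor 15.5/1.15 = 13.478
Step 3: 80 μL brought to 0.2 mL → factor 200/80 = 2.5
Overall dilution factor = 2.1765 × 13.478 × 2.5 = 73.338
Stock = 68.2 μg/mL × 73.338 = 5002 μg/mL = 5.00 mg/mL

5.00 mg/mL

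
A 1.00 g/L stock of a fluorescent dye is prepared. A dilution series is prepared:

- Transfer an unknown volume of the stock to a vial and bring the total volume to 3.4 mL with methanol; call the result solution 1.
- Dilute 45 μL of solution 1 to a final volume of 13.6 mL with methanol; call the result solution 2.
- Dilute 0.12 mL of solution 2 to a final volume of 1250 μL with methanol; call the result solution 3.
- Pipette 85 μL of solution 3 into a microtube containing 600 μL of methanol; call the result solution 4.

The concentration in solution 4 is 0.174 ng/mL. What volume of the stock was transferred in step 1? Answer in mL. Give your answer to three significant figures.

Step 1: v brought to 3.4 mL → factor = 3.4 mL/v
Step 2: 45 μL brought to 13.6 mL → factor 13600/45 = 302.22
Step 3: 0.12 mL brought to 1250 μL → factor 1.25/0.12 = 10.417
Step 4: 85 μL + 600 μL = 685 μL total → factor 685/85 = 8.0588
Product of known-step factors = 25370
Overall factor = 1.00 g/L / (0.174 ng/mL) = 5.7471 × 10^6
Step-1 factor = 5.7471 × 10^6 / 25370 = 226.53
v = 3.4 mL / 226.53 = 0.0150 mL

0.0150 mL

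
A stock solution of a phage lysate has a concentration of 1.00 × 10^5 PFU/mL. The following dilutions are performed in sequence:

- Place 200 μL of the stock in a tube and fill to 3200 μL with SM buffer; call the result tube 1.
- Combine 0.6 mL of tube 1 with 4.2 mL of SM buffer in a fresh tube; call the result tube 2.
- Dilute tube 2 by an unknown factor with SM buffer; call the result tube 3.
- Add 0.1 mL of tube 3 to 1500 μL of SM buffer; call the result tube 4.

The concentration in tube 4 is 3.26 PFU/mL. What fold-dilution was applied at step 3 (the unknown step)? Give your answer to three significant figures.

Step 1: 200 μL brought to 3200 μL → factor 3200/200 = 16
Step 2: 0.6 mL + 4.2 mL = 4.8 mL total → factor 4.8/0.6 = 8
Step 3: unknown factor x
Step 4: 0.1 mL + 1500 μL = 1.6 mL total → factor 1.6/0.1 = 16
Product of known-step factors = 2048
Overall factor = 1.00 × 10^5 PFU/mL / (3.26 PFU/mL) = 30675
x = 30675 / 2048 = 15.0

15.0-fold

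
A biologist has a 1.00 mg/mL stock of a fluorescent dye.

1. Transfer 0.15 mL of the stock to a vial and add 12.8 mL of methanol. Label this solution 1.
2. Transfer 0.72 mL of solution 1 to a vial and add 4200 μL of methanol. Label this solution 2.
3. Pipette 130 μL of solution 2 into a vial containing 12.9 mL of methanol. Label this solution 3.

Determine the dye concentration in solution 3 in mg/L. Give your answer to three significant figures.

0.0169 mg/L

Step 1: 0.15 mL + 12.8 mL = 12.95 mL total → factor 12.95/0.15 = 86.333
Step 2: 0.72 mL + 4200 μL = 4.92 mL total → factor 4.92/0.72 = 6.8333
Step 3: 130 μL + 12.9 mL = 13030 μL total → factor 13030/130 = 100.23
Overall dilution factor = 86.333 × 6.8333 × 100.23 = 59131
Final = 1.00 mg/mL / 59131 = 1.691 × 10^-5 mg/mL = 0.0169 mg/L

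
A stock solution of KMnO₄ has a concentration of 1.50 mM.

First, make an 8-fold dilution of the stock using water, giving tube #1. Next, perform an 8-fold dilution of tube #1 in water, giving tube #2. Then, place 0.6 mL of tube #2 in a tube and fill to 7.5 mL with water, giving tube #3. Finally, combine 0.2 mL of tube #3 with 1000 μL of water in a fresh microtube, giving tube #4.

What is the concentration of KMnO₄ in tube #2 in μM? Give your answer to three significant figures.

23.4 μM

Step 1: 8-fold → factor 8
Step 2: 8-fold → factor 8
Dilution factor through tube #2 = 8 × 8 = 64
[tube #2] = 1.50 mM / 64 = 0.02344 mM = 23.4 μM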